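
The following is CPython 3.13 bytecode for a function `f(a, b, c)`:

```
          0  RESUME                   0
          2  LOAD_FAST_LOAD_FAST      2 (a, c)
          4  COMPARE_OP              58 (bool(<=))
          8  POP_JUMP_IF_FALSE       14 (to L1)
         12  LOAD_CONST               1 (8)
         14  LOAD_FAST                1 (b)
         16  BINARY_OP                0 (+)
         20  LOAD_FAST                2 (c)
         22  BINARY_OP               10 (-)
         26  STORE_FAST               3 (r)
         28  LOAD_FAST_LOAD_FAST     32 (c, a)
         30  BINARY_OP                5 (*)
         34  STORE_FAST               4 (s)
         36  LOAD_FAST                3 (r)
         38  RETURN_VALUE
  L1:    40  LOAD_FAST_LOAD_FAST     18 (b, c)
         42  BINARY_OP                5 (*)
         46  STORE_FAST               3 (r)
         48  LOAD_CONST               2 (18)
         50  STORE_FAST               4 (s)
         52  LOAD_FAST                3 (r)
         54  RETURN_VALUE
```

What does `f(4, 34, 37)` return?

5

LOAD_FAST_LOAD_FAST a,c → push 4,37. Stack: [4, 37]
COMPARE_OP bool(<=) → 4 vs 37 = True. Stack: [True]
POP_JUMP_IF_FALSE → pop True; no jump. Stack: []
LOAD_CONST → push 8. Stack: [8]
LOAD_FAST b → push 34. Stack: [8, 34]
BINARY_OP + → 8 + 34 = 42. Stack: [42]
LOAD_FAST c → push 37. Stack: [42, 37]
BINARY_OP - → 42 - 37 = 5. Stack: [5]
STORE_FAST r → r=5. Stack: []
LOAD_FAST_LOAD_FAST c,a → push 37,4. Stack: [37, 4]
BINARY_OP * → 37 * 4 = 148. Stack: [148]
STORE_FAST s → s=148. Stack: []
LOAD_FAST r → push 5. Stack: [5]
RETURN_VALUE → return 5.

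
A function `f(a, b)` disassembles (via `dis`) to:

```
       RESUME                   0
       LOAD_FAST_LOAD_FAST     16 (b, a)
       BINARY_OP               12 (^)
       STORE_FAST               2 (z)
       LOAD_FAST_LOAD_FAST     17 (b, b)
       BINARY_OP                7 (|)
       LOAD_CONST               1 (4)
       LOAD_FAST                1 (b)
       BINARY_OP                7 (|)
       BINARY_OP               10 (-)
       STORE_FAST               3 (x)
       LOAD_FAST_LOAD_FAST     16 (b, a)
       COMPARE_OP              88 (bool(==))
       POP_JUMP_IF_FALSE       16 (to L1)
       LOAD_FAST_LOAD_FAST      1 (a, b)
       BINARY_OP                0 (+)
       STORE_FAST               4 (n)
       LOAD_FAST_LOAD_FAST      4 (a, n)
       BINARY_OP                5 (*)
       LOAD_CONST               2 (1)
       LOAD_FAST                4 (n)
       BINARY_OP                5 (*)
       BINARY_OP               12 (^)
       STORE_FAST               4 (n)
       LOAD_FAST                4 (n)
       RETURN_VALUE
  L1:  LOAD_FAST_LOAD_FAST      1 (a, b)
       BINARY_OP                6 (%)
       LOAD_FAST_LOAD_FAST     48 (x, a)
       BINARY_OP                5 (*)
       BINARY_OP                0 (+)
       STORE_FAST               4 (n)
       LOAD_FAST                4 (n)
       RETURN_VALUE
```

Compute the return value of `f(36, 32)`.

LOAD_FAST_LOAD_FAST b,a → push 32,36. Stack: [32, 36]
BINARY_OP ^ → 32 ^ 36 = 4. Stack: [4]
STORE_FAST z → z=4. Stack: []
LOAD_FAST_LOAD_FAST b,b → push 32,32. Stack: [32, 32]
BINARY_OP | → 32 | 32 = 32. Stack: [32]
LOAD_CONST → push 4. Stack: [32, 4]
LOAD_FAST b → push 32. Stack: [32, 4, 32]
BINARY_OP | → 4 | 32 = 36. Stack: [32, 36]
BINARY_OP - → 32 - 36 = -4. Stack: [-4]
STORE_FAST x → x=-4. Stack: []
LOAD_FAST_LOAD_FAST b,a → push 32,36. Stack: [32, 36]
COMPARE_OP bool(==) → 32 vs 36 = False. Stack: [False]
POP_JUMP_IF_FALSE → pop False; jump. Stack: []
LOAD_FAST_LOAD_FAST a,b → push 36,32. Stack: [36, 32]
BINARY_OP % → 36 % 32 = 4. Stack: [4]
LOAD_FAST_LOAD_FAST x,a → push -4,36. Stack: [4, -4, 36]
BINARY_OP * → -4 * 36 = -144. Stack: [4, -144]
BINARY_OP + → 4 + -144 = -140. Stack: [-140]
STORE_FAST n → n=-140. Stack: []
LOAD_FAST n → push -140. Stack: [-140]
RETURN_VALUE → return -140.

-140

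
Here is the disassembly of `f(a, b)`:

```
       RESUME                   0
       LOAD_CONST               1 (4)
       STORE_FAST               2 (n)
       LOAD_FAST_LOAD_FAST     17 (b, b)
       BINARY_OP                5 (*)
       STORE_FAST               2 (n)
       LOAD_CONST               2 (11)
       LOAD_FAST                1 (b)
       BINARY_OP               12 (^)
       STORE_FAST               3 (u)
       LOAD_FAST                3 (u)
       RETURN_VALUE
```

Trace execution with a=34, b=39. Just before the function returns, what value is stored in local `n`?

1521

LOAD_CONST → push 4. Stack: [4]
STORE_FAST n → n=4. Stack: []
LOAD_FAST_LOAD_FAST b,b → push 39,39. Stack: [39, 39]
BINARY_OP * → 39 * 39 = 1521. Stack: [1521]
STORE_FAST n → n=1521. Stack: []
LOAD_CONST → push 11. Stack: [11]
LOAD_FAST b → push 39. Stack: [11, 39]
BINARY_OP ^ → 11 ^ 39 = 44. Stack: [44]
STORE_FAST u → u=44. Stack: []
LOAD_FAST u → push 44. Stack: [44]
RETURN_VALUE → return 44.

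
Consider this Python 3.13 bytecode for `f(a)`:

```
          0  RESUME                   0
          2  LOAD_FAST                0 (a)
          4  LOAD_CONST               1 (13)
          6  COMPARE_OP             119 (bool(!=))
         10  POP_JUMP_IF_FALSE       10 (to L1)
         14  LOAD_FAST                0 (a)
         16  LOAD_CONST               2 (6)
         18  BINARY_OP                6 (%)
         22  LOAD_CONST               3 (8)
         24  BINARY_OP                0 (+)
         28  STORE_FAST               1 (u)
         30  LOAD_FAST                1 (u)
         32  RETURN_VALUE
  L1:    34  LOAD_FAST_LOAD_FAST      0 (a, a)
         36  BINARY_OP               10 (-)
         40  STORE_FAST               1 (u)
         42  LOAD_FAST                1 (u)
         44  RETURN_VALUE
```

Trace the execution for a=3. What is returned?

LOAD_FAST a → push 3. Stack: [3]
LOAD_CONST → push 13. Stack: [3, 13]
COMPARE_OP bool(!=) → 3 vs 13 = True. Stack: [True]
POP_JUMP_IF_FALSE → pop True; no jump. Stack: []
LOAD_FAST a → push 3. Stack: [3]
LOAD_CONST → push 6. Stack: [3, 6]
BINARY_OP % → 3 % 6 = 3. Stack: [3]
LOAD_CONST → push 8. Stack: [3, 8]
BINARY_OP + → 3 + 8 = 11. Stack: [11]
STORE_FAST u → u=11. Stack: []
LOAD_FAST u → push 11. Stack: [11]
RETURN_VALUE → return 11.

11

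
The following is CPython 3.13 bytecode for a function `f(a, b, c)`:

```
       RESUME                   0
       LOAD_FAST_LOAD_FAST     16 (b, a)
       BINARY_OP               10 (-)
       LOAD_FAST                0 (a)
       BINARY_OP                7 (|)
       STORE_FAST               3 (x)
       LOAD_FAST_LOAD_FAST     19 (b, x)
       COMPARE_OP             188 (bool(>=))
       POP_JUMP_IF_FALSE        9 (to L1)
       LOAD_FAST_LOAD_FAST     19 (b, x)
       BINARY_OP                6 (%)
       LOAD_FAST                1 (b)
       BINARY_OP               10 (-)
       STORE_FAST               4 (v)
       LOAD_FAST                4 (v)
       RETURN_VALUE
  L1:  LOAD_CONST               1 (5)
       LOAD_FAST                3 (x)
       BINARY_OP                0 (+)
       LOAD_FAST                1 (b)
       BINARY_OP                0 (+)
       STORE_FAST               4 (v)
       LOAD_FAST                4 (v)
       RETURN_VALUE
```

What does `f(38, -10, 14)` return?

10

LOAD_FAST_LOAD_FAST b,a → push -10,38. Stack: [-10, 38]
BINARY_OP - → -10 - 38 = -48. Stack: [-48]
LOAD_FAST a → push 38. Stack: [-48, 38]
BINARY_OP | → -48 | 38 = -10. Stack: [-10]
STORE_FAST x → x=-10. Stack: []
LOAD_FAST_LOAD_FAST b,x → push -10,-10. Stack: [-10, -10]
COMPARE_OP bool(>=) → -10 vs -10 = True. Stack: [True]
POP_JUMP_IF_FALSE → pop True; no jump. Stack: []
LOAD_FAST_LOAD_FAST b,x → push -10,-10. Stack: [-10, -10]
BINARY_OP % → -10 % -10 = 0. Stack: [0]
LOAD_FAST b → push -10. Stack: [0, -10]
BINARY_OP - → 0 - -10 = 10. Stack: [10]
STORE_FAST v → v=10. Stack: []
LOAD_FAST v → push 10. Stack: [10]
RETURN_VALUE → return 10.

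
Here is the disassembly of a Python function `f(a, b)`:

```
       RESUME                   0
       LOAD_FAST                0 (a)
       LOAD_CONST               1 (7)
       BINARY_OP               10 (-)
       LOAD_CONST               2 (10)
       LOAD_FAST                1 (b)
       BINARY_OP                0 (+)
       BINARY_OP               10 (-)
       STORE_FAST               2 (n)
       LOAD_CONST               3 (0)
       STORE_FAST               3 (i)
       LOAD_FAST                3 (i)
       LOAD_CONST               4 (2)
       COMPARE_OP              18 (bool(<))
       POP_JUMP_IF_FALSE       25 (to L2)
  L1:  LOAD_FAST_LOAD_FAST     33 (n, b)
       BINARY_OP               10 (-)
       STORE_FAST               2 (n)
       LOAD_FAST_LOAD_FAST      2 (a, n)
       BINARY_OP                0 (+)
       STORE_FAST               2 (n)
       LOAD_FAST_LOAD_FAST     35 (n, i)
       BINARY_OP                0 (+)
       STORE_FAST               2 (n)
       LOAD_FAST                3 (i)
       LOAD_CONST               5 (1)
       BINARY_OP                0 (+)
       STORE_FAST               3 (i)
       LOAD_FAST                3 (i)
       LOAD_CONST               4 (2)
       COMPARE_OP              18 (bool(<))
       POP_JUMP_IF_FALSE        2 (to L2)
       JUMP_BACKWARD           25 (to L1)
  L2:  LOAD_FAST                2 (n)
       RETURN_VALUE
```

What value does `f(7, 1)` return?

LOAD_FAST a → push 7. Stack: [7]
LOAD_CONST → push 7. Stack: [7, 7]
BINARY_OP - → 7 - 7 = 0. Stack: [0]
LOAD_CONST → push 10. Stack: [0, 10]
LOAD_FAST b → push 1. Stack: [0, 10, 1]
BINARY_OP + → 10 + 1 = 11. Stack: [0, 11]
BINARY_OP - → 0 - 11 = -11. Stack: [-11]
STORE_FAST n → n=-11. Stack: []
LOAD_CONST → push 0. Stack: [0]
STORE_FAST i → i=0. Stack: []
LOAD_FAST i → push 0. Stack: [0]
LOAD_CONST → push 2. Stack: [0, 2]
COMPARE_OP bool(<) → 0 vs 2 = True. Stack: [True]
POP_JUMP_IF_FALSE → pop True; no jump. Stack: []
LOAD_FAST_LOAD_FAST n,b → push -11,1. Stack: [-11, 1]
BINARY_OP - → -11 - 1 = -12. Stack: [-12]
STORE_FAST n → n=-12. Stack: []
LOAD_FAST_LOAD_FAST a,n → push 7,-12. Stack: [7, -12]
BINARY_OP + → 7 + -12 = -5. Stack: [-5]
STORE_FAST n → n=-5. Stack: []
LOAD_FAST_LOAD_FAST n,i → push -5,0. Stack: [-5, 0]
BINARY_OP + → -5 + 0 = -5. Stack: [-5]
STORE_FAST n → n=-5. Stack: []
LOAD_FAST i → push 0. Stack: [0]
LOAD_CONST → push 1. Stack: [0, 1]
BINARY_OP + → 0 + 1 = 1. Stack: [1]
STORE_FAST i → i=1. Stack: []
LOAD_FAST i → push 1. Stack: [1]
LOAD_CONST → push 2. Stack: [1, 2]
COMPARE_OP bool(<) → 1 vs 2 = True. Stack: [True]
POP_JUMP_IF_FALSE → pop True; no jump. Stack: []
LOAD_FAST_LOAD_FAST n,b → push -5,1. Stack: [-5, 1]
BINARY_OP - → -5 - 1 = -6. Stack: [-6]
STORE_FAST n → n=-6. Stack: []
LOAD_FAST_LOAD_FAST a,n → push 7,-6. Stack: [7, -6]
BINARY_OP + → 7 + -6 = 1. Stack: [1]
STORE_FAST n → n=1. Stack: []
LOAD_FAST_LOAD_FAST n,i → push 1,1. Stack: [1, 1]
BINARY_OP + → 1 + 1 = 2. Stack: [2]
STORE_FAST n → n=2. Stack: []
LOAD_FAST i → push 1. Stack: [1]
LOAD_CONST → push 1. Stack: [1, 1]
BINARY_OP + → 1 + 1 = 2. Stack: [2]
STORE_FAST i → i=2. Stack: []
LOAD_FAST i → push 2. Stack: [2]
LOAD_CONST → push 2. Stack: [2, 2]
COMPARE_OP bool(<) → 2 vs 2 = False. Stack: [False]
POP_JUMP_IF_FALSE → pop False; jump. Stack: []
LOAD_FAST n → push 2. Stack: [2]
RETURN_VALUE → return 2.

2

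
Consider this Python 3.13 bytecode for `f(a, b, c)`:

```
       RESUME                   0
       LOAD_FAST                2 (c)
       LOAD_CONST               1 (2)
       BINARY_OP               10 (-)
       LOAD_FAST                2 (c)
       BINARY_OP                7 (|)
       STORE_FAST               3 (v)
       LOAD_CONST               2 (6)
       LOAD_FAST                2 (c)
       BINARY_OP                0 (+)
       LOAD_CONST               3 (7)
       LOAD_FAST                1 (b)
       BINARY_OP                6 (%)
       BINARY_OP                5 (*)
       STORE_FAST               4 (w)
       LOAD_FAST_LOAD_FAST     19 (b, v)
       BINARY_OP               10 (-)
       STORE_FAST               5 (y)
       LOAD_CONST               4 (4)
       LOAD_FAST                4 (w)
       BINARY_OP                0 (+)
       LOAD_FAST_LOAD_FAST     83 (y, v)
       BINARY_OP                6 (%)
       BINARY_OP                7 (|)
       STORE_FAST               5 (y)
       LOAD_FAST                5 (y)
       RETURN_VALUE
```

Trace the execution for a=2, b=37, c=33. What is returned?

LOAD_FAST c → push 33. Stack: [33]
LOAD_CONST → push 2. Stack: [33, 2]
BINARY_OP - → 33 - 2 = 31. Stack: [31]
LOAD_FAST c → push 33. Stack: [31, 33]
BINARY_OP | → 31 | 33 = 63. Stack: [63]
STORE_FAST v → v=63. Stack: []
LOAD_CONST → push 6. Stack: [6]
LOAD_FAST c → push 33. Stack: [6, 33]
BINARY_OP + → 6 + 33 = 39. Stack: [39]
LOAD_CONST → push 7. Stack: [39, 7]
LOAD_FAST b → push 37. Stack: [39, 7, 37]
BINARY_OP % → 7 % 37 = 7. Stack: [39, 7]
BINARY_OP * → 39 * 7 = 273. Stack: [273]
STORE_FAST w → w=273. Stack: []
LOAD_FAST_LOAD_FAST b,v → push 37,63. Stack: [37, 63]
BINARY_OP - → 37 - 63 = -26. Stack: [-26]
STORE_FAST y → y=-26. Stack: []
LOAD_CONST → push 4. Stack: [4]
LOAD_FAST w → push 273. Stack: [4, 273]
BINARY_OP + → 4 + 273 = 277. Stack: [277]
LOAD_FAST_LOAD_FAST y,v → push -26,63. Stack: [277, -26, 63]
BINARY_OP % → -26 % 63 = 37. Stack: [277, 37]
BINARY_OP | → 277 | 37 = 309. Stack: [309]
STORE_FAST y → y=309. Stack: []
LOAD_FAST y → push 309. Stack: [309]
RETURN_VALUE → return 309.

309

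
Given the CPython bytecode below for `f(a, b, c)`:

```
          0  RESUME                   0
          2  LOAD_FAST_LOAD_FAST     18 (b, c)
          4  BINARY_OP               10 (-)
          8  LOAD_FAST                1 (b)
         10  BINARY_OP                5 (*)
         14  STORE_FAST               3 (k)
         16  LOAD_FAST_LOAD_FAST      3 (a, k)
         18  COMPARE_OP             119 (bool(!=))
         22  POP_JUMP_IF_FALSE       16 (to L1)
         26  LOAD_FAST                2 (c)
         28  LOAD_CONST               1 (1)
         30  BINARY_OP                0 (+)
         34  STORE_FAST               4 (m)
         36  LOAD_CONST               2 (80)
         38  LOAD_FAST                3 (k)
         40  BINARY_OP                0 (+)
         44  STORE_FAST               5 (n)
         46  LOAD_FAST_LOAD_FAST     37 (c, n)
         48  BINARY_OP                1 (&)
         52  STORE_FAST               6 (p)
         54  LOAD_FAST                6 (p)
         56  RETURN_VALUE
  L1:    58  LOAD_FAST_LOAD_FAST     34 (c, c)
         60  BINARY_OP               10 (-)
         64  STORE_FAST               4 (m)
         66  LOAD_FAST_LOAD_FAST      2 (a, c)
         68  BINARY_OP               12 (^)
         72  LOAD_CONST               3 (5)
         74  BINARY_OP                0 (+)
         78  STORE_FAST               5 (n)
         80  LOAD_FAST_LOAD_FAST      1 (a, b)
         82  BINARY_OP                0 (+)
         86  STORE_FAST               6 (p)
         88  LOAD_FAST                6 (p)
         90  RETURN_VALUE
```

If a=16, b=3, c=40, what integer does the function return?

LOAD_FAST_LOAD_FAST b,c → push 3,40. Stack: [3, 40]
BINARY_OP - → 3 - 40 = -37. Stack: [-37]
LOAD_FAST b → push 3. Stack: [-37, 3]
BINARY_OP * → -37 * 3 = -111. Stack: [-111]
STORE_FAST k → k=-111. Stack: []
LOAD_FAST_LOAD_FAST a,k → push 16,-111. Stack: [16, -111]
COMPARE_OP bool(!=) → 16 vs -111 = True. Stack: [True]
POP_JUMP_IF_FALSE → pop True; no jump. Stack: []
LOAD_FAST c → push 40. Stack: [40]
LOAD_CONST → push 1. Stack: [40, 1]
BINARY_OP + → 40 + 1 = 41. Stack: [41]
STORE_FAST m → m=41. Stack: []
LOAD_CONST → push 80. Stack: [80]
LOAD_FAST k → push -111. Stack: [80, -111]
BINARY_OP + → 80 + -111 = -31. Stack: [-31]
STORE_FAST n → n=-31. Stack: []
LOAD_FAST_LOAD_FAST c,n → push 40,-31. Stack: [40, -31]
BINARY_OP & → 40 & -31 = 32. Stack: [32]
STORE_FAST p → p=32. Stack: []
LOAD_FAST p → push 32. Stack: [32]
RETURN_VALUE → return 32.

32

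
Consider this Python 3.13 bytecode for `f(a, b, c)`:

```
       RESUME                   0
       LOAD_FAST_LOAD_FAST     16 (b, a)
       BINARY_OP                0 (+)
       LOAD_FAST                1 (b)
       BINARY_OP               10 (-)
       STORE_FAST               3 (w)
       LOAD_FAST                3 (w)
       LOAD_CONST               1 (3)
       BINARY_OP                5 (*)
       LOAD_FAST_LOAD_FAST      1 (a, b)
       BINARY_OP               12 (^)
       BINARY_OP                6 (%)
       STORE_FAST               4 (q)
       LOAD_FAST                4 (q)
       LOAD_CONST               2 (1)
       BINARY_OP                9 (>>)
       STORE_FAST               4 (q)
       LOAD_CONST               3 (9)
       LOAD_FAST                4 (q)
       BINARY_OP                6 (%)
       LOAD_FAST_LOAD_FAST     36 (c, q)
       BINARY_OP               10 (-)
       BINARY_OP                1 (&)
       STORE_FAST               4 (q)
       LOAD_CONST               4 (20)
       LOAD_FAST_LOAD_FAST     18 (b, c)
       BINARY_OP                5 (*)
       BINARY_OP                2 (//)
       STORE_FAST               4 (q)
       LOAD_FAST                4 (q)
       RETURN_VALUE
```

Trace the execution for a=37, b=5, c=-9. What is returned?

-1

LOAD_FAST_LOAD_FAST b,a → push 5,37. Stack: [5, 37]
BINARY_OP + → 5 + 37 = 42. Stack: [42]
LOAD_FAST b → push 5. Stack: [42, 5]
BINARY_OP - → 42 - 5 = 37. Stack: [37]
STORE_FAST w → w=37. Stack: []
LOAD_FAST w → push 37. Stack: [37]
LOAD_CONST → push 3. Stack: [37, 3]
BINARY_OP * → 37 * 3 = 111. Stack: [111]
LOAD_FAST_LOAD_FAST a,b → push 37,5. Stack: [111, 37, 5]
BINARY_OP ^ → 37 ^ 5 = 32. Stack: [111, 32]
BINARY_OP % → 111 % 32 = 15. Stack: [15]
STORE_FAST q → q=15. Stack: []
LOAD_FAST q → push 15. Stack: [15]
LOAD_CONST → push 1. Stack: [15, 1]
BINARY_OP >> → 15 >> 1 = 7. Stack: [7]
STORE_FAST q → q=7. Stack: []
LOAD_CONST → push 9. Stack: [9]
LOAD_FAST q → push 7. Stack: [9, 7]
BINARY_OP % → 9 % 7 = 2. Stack: [2]
LOAD_FAST_LOAD_FAST c,q → push -9,7. Stack: [2, -9, 7]
BINARY_OP - → -9 - 7 = -16. Stack: [2, -16]
BINARY_OP & → 2 & -16 = 0. Stack: [0]
STORE_FAST q → q=0. Stack: []
LOAD_CONST → push 20. Stack: [20]
LOAD_FAST_LOAD_FAST b,c → push 5,-9. Stack: [20, 5, -9]
BINARY_OP * → 5 * -9 = -45. Stack: [20, -45]
BINARY_OP // → 20 // -45 = -1. Stack: [-1]
STORE_FAST q → q=-1. Stack: []
LOAD_FAST q → push -1. Stack: [-1]
RETURN_VALUE → return -1.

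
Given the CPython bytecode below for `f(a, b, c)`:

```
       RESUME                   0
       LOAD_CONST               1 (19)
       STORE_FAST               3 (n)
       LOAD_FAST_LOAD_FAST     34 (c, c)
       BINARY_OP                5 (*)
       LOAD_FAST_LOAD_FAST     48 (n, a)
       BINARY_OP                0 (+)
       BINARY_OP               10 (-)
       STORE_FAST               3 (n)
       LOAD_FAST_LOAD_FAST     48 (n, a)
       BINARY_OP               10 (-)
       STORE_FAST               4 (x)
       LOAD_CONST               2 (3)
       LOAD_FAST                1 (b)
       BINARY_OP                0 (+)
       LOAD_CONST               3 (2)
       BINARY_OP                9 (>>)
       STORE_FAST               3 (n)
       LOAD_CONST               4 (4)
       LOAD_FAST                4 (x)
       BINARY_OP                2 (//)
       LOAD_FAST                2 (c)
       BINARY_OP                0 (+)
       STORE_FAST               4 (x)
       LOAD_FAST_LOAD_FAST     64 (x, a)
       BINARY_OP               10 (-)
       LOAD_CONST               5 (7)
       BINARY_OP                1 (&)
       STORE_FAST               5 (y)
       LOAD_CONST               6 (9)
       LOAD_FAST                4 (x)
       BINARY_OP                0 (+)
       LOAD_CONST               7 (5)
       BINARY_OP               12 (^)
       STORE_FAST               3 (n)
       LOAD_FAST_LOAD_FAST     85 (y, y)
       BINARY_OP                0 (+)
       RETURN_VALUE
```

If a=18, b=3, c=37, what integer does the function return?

6

LOAD_CONST → push 19. Stack: [19]
STORE_FAST n → n=19. Stack: []
LOAD_FAST_LOAD_FAST c,c → push 37,37. Stack: [37, 37]
BINARY_OP * → 37 * 37 = 1369. Stack: [1369]
LOAD_FAST_LOAD_FAST n,a → push 19,18. Stack: [1369, 19, 18]
BINARY_OP + → 19 + 18 = 37. Stack: [1369, 37]
BINARY_OP - → 1369 - 37 = 1332. Stack: [1332]
STORE_FAST n → n=1332. Stack: []
LOAD_FAST_LOAD_FAST n,a → push 1332,18. Stack: [1332, 18]
BINARY_OP - → 1332 - 18 = 1314. Stack: [1314]
STORE_FAST x → x=1314. Stack: []
LOAD_CONST → push 3. Stack: [3]
LOAD_FAST b → push 3. Stack: [3, 3]
BINARY_OP + → 3 + 3 = 6. Stack: [6]
LOAD_CONST → push 2. Stack: [6, 2]
BINARY_OP >> → 6 >> 2 = 1. Stack: [1]
STORE_FAST n → n=1. Stack: []
LOAD_CONST → push 4. Stack: [4]
LOAD_FAST x → push 1314. Stack: [4, 1314]
BINARY_OP // → 4 // 1314 = 0. Stack: [0]
LOAD_FAST c → push 37. Stack: [0, 37]
BINARY_OP + → 0 + 37 = 37. Stack: [37]
STORE_FAST x → x=37. Stack: []
LOAD_FAST_LOAD_FAST x,a → push 37,18. Stack: [37, 18]
BINARY_OP - → 37 - 18 = 19. Stack: [19]
LOAD_CONST → push 7. Stack: [19, 7]
BINARY_OP & → 19 & 7 = 3. Stack: [3]
STORE_FAST y → y=3. Stack: []
LOAD_CONST → push 9. Stack: [9]
LOAD_FAST x → push 37. Stack: [9, 37]
BINARY_OP + → 9 + 37 = 46. Stack: [46]
LOAD_CONST → push 5. Stack: [46, 5]
BINARY_OP ^ → 46 ^ 5 = 43. Stack: [43]
STORE_FAST n → n=43. Stack: []
LOAD_FAST_LOAD_FAST y,y → push 3,3. Stack: [3, 3]
BINARY_OP + → 3 + 3 = 6. Stack: [6]
RETURN_VALUE → return 6.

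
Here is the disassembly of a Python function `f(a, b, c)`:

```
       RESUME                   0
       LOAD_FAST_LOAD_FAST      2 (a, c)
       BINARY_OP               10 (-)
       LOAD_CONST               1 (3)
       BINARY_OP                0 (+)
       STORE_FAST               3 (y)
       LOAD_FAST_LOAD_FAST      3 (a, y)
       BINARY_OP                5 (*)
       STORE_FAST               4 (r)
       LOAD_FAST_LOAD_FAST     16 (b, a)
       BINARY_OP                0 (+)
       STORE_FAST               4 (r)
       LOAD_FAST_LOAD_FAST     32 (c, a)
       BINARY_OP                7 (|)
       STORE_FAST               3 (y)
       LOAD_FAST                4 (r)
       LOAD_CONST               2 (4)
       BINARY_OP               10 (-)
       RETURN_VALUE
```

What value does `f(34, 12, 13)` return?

42

LOAD_FAST_LOAD_FAST a,c → push 34,13. Stack: [34, 13]
BINARY_OP - → 34 - 13 = 21. Stack: [21]
LOAD_CONST → push 3. Stack: [21, 3]
BINARY_OP + → 21 + 3 = 24. Stack: [24]
STORE_FAST y → y=24. Stack: []
LOAD_FAST_LOAD_FAST a,y → push 34,24. Stack: [34, 24]
BINARY_OP * → 34 * 24 = 816. Stack: [816]
STORE_FAST r → r=816. Stack: []
LOAD_FAST_LOAD_FAST b,a → push 12,34. Stack: [12, 34]
BINARY_OP + → 12 + 34 = 46. Stack: [46]
STORE_FAST r → r=46. Stack: []
LOAD_FAST_LOAD_FAST c,a → push 13,34. Stack: [13, 34]
BINARY_OP | → 13 | 34 = 47. Stack: [47]
STORE_FAST y → y=47. Stack: []
LOAD_FAST r → push 46. Stack: [46]
LOAD_CONST → push 4. Stack: [46, 4]
BINARY_OP - → 46 - 4 = 42. Stack: [42]
RETURN_VALUE → return 42.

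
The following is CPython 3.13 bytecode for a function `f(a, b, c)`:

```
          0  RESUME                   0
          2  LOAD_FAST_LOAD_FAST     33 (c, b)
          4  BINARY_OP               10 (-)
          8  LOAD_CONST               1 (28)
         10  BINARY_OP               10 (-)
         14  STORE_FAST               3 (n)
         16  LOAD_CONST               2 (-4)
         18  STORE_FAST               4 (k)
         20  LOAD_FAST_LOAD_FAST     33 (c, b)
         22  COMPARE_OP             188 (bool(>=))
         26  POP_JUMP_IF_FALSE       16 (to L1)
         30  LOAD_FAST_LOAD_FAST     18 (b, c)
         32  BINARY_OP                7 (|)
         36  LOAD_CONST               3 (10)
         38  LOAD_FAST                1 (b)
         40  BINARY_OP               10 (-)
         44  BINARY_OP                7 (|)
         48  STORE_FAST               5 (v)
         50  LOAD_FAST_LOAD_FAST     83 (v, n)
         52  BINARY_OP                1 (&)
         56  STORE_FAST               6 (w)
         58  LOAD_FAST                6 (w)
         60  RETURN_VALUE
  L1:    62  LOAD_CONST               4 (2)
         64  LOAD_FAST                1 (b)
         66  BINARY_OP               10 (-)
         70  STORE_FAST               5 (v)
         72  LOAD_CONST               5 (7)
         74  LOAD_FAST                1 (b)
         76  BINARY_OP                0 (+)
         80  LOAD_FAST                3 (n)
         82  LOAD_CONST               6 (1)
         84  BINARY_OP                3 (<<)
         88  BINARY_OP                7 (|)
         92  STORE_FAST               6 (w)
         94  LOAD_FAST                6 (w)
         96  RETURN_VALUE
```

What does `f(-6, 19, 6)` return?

LOAD_FAST_LOAD_FAST c,b → push 6,19. Stack: [6, 19]
BINARY_OP - → 6 - 19 = -13. Stack: [-13]
LOAD_CONST → push 28. Stack: [-13, 28]
BINARY_OP - → -13 - 28 = -41. Stack: [-41]
STORE_FAST n → n=-41. Stack: []
LOAD_CONST → push -4. Stack: [-4]
STORE_FAST k → k=-4. Stack: []
LOAD_FAST_LOAD_FAST c,b → push 6,19. Stack: [6, 19]
COMPARE_OP bool(>=) → 6 vs 19 = False. Stack: [False]
POP_JUMP_IF_FALSE → pop False; jump. Stack: []
LOAD_CONST → push 2. Stack: [2]
LOAD_FAST b → push 19. Stack: [2, 19]
BINARY_OP - → 2 - 19 = -17. Stack: [-17]
STORE_FAST v → v=-17. Stack: []
LOAD_CONST → push 7. Stack: [7]
LOAD_FAST b → push 19. Stack: [7, 19]
BINARY_OP + → 7 + 19 = 26. Stack: [26]
LOAD_FAST n → push -41. Stack: [26, -41]
LOAD_CONST → push 1. Stack: [26, -41, 1]
BINARY_OP << → -41 << 1 = -82. Stack: [26, -82]
BINARY_OP | → 26 | -82 = -66. Stack: [-66]
STORE_FAST w → w=-66. Stack: []
LOAD_FAST w → push -66. Stack: [-66]
RETURN_VALUE → return -66.

-66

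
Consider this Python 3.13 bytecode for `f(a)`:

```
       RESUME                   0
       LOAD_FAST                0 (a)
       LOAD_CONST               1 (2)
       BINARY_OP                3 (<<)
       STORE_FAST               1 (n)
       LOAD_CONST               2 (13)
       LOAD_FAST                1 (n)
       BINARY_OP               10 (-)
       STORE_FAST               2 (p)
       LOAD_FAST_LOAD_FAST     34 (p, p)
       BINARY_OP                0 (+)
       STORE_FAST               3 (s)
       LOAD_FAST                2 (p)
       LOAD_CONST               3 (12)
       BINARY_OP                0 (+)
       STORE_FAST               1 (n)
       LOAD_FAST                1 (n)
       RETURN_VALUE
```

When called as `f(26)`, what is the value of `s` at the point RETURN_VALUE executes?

LOAD_FAST a → push 26. Stack: [26]
LOAD_CONST → push 2. Stack: [26, 2]
BINARY_OP << → 26 << 2 = 104. Stack: [104]
STORE_FAST n → n=104. Stack: []
LOAD_CONST → push 13. Stack: [13]
LOAD_FAST n → push 104. Stack: [13, 104]
BINARY_OP - → 13 - 104 = -91. Stack: [-91]
STORE_FAST p → p=-91. Stack: []
LOAD_FAST_LOAD_FAST p,p → push -91,-91. Stack: [-91, -91]
BINARY_OP + → -91 + -91 = -182. Stack: [-182]
STORE_FAST s → s=-182. Stack: []
LOAD_FAST p → push -91. Stack: [-91]
LOAD_CONST → push 12. Stack: [-91, 12]
BINARY_OP + → -91 + 12 = -79. Stack: [-79]
STORE_FAST n → n=-79. Stack: []
LOAD_FAST n → push -79. Stack: [-79]
RETURN_VALUE → return -79.

-182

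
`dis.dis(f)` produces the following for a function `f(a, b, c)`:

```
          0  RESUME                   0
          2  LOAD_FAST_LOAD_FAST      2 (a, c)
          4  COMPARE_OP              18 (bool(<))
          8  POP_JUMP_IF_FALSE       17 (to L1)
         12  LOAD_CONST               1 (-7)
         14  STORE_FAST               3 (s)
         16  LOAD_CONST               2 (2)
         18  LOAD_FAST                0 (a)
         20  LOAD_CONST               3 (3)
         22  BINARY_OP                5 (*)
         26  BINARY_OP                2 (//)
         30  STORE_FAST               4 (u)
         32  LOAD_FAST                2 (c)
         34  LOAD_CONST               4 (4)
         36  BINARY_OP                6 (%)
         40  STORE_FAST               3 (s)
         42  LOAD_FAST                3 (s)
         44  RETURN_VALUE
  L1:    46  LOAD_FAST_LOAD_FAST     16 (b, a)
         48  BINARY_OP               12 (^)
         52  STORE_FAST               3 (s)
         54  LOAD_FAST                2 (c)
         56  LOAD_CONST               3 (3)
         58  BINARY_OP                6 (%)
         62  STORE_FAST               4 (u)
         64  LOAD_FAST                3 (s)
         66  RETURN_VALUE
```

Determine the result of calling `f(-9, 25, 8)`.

LOAD_FAST_LOAD_FAST a,c → push -9,8. Stack: [-9, 8]
COMPARE_OP bool(<) → -9 vs 8 = True. Stack: [True]
POP_JUMP_IF_FALSE → pop True; no jump. Stack: []
LOAD_CONST → push -7. Stack: [-7]
STORE_FAST s → s=-7. Stack: []
LOAD_CONST → push 2. Stack: [2]
LOAD_FAST a → push -9. Stack: [2, -9]
LOAD_CONST → push 3. Stack: [2, -9, 3]
BINARY_OP * → -9 * 3 = -27. Stack: [2, -27]
BINARY_OP // → 2 // -27 = -1. Stack: [-1]
STORE_FAST u → u=-1. Stack: []
LOAD_FAST c → push 8. Stack: [8]
LOAD_CONST → push 4. Stack: [8, 4]
BINARY_OP % → 8 % 4 = 0. Stack: [0]
STORE_FAST s → s=0. Stack: []
LOAD_FAST s → push 0. Stack: [0]
RETURN_VALUE → return 0.

0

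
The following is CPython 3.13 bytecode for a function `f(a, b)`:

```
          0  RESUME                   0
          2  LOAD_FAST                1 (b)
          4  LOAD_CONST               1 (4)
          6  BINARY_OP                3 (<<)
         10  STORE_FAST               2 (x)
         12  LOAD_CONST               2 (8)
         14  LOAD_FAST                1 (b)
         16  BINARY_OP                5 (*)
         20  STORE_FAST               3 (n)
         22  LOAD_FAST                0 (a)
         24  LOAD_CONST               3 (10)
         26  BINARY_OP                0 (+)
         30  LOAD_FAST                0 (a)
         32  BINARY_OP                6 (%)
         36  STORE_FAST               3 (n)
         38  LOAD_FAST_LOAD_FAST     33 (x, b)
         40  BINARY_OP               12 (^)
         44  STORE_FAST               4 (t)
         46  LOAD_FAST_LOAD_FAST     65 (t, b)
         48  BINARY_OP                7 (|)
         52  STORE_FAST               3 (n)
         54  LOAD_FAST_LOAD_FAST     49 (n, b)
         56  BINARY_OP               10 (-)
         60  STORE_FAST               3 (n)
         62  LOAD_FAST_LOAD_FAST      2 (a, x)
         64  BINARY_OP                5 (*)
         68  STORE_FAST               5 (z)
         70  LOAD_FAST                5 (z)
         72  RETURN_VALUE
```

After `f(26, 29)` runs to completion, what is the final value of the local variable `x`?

LOAD_FAST b → push 29. Stack: [29]
LOAD_CONST → push 4. Stack: [29, 4]
BINARY_OP << → 29 << 4 = 464. Stack: [464]
STORE_FAST x → x=464. Stack: []
LOAD_CONST → push 8. Stack: [8]
LOAD_FAST b → push 29. Stack: [8, 29]
BINARY_OP * → 8 * 29 = 232. Stack: [232]
STORE_FAST n → n=232. Stack: []
LOAD_FAST a → push 26. Stack: [26]
LOAD_CONST → push 10. Stack: [26, 10]
BINARY_OP + → 26 + 10 = 36. Stack: [36]
LOAD_FAST a → push 26. Stack: [36, 26]
BINARY_OP % → 36 % 26 = 10. Stack: [10]
STORE_FAST n → n=10. Stack: []
LOAD_FAST_LOAD_FAST x,b → push 464,29. Stack: [464, 29]
BINARY_OP ^ → 464 ^ 29 = 461. Stack: [461]
STORE_FAST t → t=461. Stack: []
LOAD_FAST_LOAD_FAST t,b → push 461,29. Stack: [461, 29]
BINARY_OP | → 461 | 29 = 477. Stack: [477]
STORE_FAST n → n=477. Stack: []
LOAD_FAST_LOAD_FAST n,b → push 477,29. Stack: [477, 29]
BINARY_OP - → 477 - 29 = 448. Stack: [448]
STORE_FAST n → n=448. Stack: []
LOAD_FAST_LOAD_FAST a,x → push 26,464. Stack: [26, 464]
BINARY_OP * → 26 * 464 = 12064. Stack: [12064]
STORE_FAST z → z=12064. Stack: []
LOAD_FAST z → push 12064. Stack: [12064]
RETURN_VALUE → return 12064.

464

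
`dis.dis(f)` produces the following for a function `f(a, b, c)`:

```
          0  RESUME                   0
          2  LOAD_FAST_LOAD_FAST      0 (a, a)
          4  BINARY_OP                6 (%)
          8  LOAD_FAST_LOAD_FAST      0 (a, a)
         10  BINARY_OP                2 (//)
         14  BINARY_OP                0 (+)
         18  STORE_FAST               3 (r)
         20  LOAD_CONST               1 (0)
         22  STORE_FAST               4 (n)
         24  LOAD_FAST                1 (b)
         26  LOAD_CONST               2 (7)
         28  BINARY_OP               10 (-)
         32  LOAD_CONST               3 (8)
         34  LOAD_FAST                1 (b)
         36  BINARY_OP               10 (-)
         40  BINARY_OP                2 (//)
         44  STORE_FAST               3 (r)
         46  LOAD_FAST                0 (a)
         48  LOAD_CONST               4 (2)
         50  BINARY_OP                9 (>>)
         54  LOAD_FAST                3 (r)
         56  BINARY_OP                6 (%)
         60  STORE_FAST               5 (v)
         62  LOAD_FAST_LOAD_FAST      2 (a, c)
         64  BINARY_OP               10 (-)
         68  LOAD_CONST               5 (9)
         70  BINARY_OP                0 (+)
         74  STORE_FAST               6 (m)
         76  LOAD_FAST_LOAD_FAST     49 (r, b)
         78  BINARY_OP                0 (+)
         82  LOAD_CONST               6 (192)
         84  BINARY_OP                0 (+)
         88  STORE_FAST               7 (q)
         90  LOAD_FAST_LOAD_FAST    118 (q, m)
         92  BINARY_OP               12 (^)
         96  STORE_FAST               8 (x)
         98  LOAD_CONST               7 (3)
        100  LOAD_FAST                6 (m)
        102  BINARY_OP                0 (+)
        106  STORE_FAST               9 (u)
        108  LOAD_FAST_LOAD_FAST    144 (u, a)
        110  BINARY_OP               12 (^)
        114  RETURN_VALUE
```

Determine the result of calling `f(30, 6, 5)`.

LOAD_FAST_LOAD_FAST a,a → push 30,30. Stack: [30, 30]
BINARY_OP % → 30 % 30 = 0. Stack: [0]
LOAD_FAST_LOAD_FAST a,a → push 30,30. Stack: [0, 30, 30]
BINARY_OP // → 30 // 30 = 1. Stack: [0, 1]
BINARY_OP + → 0 + 1 = 1. Stack: [1]
STORE_FAST r → r=1. Stack: []
LOAD_CONST → push 0. Stack: [0]
STORE_FAST n → n=0. Stack: []
LOAD_FAST b → push 6. Stack: [6]
LOAD_CONST → push 7. Stack: [6, 7]
BINARY_OP - → 6 - 7 = -1. Stack: [-1]
LOAD_CONST → push 8. Stack: [-1, 8]
LOAD_FAST b → push 6. Stack: [-1, 8, 6]
BINARY_OP - → 8 - 6 = 2. Stack: [-1, 2]
BINARY_OP // → -1 // 2 = -1. Stack: [-1]
STORE_FAST r → r=-1. Stack: []
LOAD_FAST a → push 30. Stack: [30]
LOAD_CONST → push 2. Stack: [30, 2]
BINARY_OP >> → 30 >> 2 = 7. Stack: [7]
LOAD_FAST r → push -1. Stack: [7, -1]
BINARY_OP % → 7 % -1 = 0. Stack: [0]
STORE_FAST v → v=0. Stack: []
LOAD_FAST_LOAD_FAST a,c → push 30,5. Stack: [30, 5]
BINARY_OP - → 30 - 5 = 25. Stack: [25]
LOAD_CONST → push 9. Stack: [25, 9]
BINARY_OP + → 25 + 9 = 34. Stack: [34]
STORE_FAST m → m=34. Stack: []
LOAD_FAST_LOAD_FAST r,b → push -1,6. Stack: [-1, 6]
BINARY_OP + → -1 + 6 = 5. Stack: [5]
LOAD_CONST → push 192. Stack: [5, 192]
BINARY_OP + → 5 + 192 = 197. Stack: [197]
STORE_FAST q → q=197. Stack: []
LOAD_FAST_LOAD_FAST q,m → push 197,34. Stack: [197, 34]
BINARY_OP ^ → 197 ^ 34 = 231. Stack: [231]
STORE_FAST x → x=231. Stack: []
LOAD_CONST → push 3. Stack: [3]
LOAD_FAST m → push 34. Stack: [3, 34]
BINARY_OP + → 3 + 34 = 37. Stack: [37]
STORE_FAST u → u=37. Stack: []
LOAD_FAST_LOAD_FAST u,a → push 37,30. Stack: [37, 30]
BINARY_OP ^ → 37 ^ 30 = 59. Stack: [59]
RETURN_VALUE → return 59.

59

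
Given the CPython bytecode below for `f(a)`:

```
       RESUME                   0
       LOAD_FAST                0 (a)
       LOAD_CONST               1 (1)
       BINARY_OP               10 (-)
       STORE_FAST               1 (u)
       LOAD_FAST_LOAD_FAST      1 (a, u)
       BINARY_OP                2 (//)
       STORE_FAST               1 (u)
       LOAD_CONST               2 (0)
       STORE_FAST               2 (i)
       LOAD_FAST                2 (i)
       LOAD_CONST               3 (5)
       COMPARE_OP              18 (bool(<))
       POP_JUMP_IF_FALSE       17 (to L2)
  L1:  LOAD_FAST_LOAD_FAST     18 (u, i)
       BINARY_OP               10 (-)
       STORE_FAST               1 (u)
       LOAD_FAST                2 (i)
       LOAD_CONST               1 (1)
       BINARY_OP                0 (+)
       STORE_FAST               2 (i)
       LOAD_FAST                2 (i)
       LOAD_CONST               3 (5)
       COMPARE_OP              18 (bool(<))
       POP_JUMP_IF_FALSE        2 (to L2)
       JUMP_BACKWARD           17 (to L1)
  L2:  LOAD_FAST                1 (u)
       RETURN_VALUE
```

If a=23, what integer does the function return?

LOAD_FAST a → push 23
LOAD_CONST → push 1
BINARY_OP - → 23 - 1 = 22
STORE_FAST u → u=22
LOAD_FAST_LOAD_FAST a,u → push 23,22
BINARY_OP // → 23 // 22 = 1
STORE_FAST u → u=1
LOAD_CONST → push 0
STORE_FAST i → i=0
LOAD_FAST i → push 0
LOAD_CONST → push 5
COMPARE_OP bool(<) → 0 vs 5 = True
POP_JUMP_IF_FALSE → pop True; no jump
LOAD_FAST_LOAD_FAST u,i → push 1,0
BINARY_OP - → 1 - 0 = 1
STORE_FAST u → u=1
LOAD_FAST i → push 0
LOAD_CONST → push 1
BINARY_OP + → 0 + 1 = 1
STORE_FAST i → i=1
LOAD_FAST i → push 1
LOAD_CONST → push 5
COMPARE_OP bool(<) → 1 vs 5 = True
POP_JUMP_IF_FALSE → pop True; no jump
LOAD_FAST_LOAD_FAST u,i → push 1,1
BINARY_OP - → 1 - 1 = 0
STORE_FAST u → u=0
LOAD_FAST i → push 1
LOAD_CONST → push 1
BINARY_OP + → 1 + 1 = 2
STORE_FAST i → i=2
LOAD_FAST i → push 2
LOAD_CONST → push 5
COMPARE_OP bool(<) → 2 vs 5 = True
POP_JUMP_IF_FALSE → pop True; no jump
LOAD_FAST_LOAD_FAST u,i → push 0,2
BINARY_OP - → 0 - 2 = -2
STORE_FAST u → u=-2
LOAD_FAST i → push 2
LOAD_CONST → push 1
BINARY_OP + → 2 + 1 = 3
STORE_FAST i → i=3
LOAD_FAST i → push 3
LOAD_CONST → push 5
COMPARE_OP bool(<) → 3 vs 5 = True
POP_JUMP_IF_FALSE → pop True; no jump
LOAD_FAST_LOAD_FAST u,i → push -2,3
BINARY_OP - → -2 - 3 = -5
STORE_FAST u → u=-5
LOAD_FAST i → push 3
LOAD_CONST → push 1
BINARY_OP + → 3 + 1 = 4
STORE_FAST i → i=4
LOAD_FAST i → push 4
LOAD_CONST → push 5
COMPARE_OP bool(<) → 4 vs 5 = True
POP_JUMP_IF_FALSE → pop True; no jump
LOAD_FAST_LOAD_FAST u,i → push -5,4
BINARY_OP - → -5 - 4 = -9
STORE_FAST u → u=-9
LOAD_FAST i → push 4
LOAD_CONST → push 1
BINARY_OP + → 4 + 1 = 5
STORE_FAST i → i=5
LOAD_FAST i → push 5
LOAD_CONST → push 5
COMPARE_OP bool(<) → 5 vs 5 = False
POP_JUMP_IF_FALSE → pop False; jump
LOAD_FAST u → push -9
RETURN_VALUE → return -9.

-9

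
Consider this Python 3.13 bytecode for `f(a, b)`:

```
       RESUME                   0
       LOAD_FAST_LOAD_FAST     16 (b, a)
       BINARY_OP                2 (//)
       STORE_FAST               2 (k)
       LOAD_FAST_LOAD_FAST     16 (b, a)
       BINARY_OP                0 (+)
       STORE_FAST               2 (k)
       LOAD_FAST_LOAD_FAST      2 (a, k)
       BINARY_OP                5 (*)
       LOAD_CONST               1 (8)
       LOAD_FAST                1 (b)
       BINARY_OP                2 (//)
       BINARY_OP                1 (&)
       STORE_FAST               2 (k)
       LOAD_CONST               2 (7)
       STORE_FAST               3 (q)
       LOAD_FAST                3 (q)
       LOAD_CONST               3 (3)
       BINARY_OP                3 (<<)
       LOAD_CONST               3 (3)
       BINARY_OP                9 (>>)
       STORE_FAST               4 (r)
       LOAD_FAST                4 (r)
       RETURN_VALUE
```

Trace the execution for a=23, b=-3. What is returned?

7

LOAD_FAST_LOAD_FAST b,a → push -3,23. Stack: [-3, 23]
BINARY_OP // → -3 // 23 = -1. Stack: [-1]
STORE_FAST k → k=-1. Stack: []
LOAD_FAST_LOAD_FAST b,a → push -3,23. Stack: [-3, 23]
BINARY_OP + → -3 + 23 = 20. Stack: [20]
STORE_FAST k → k=20. Stack: []
LOAD_FAST_LOAD_FAST a,k → push 23,20. Stack: [23, 20]
BINARY_OP * → 23 * 20 = 460. Stack: [460]
LOAD_CONST → push 8. Stack: [460, 8]
LOAD_FAST b → push -3. Stack: [460, 8, -3]
BINARY_OP // → 8 // -3 = -3. Stack: [460, -3]
BINARY_OP & → 460 & -3 = 460. Stack: [460]
STORE_FAST k → k=460. Stack: []
LOAD_CONST → push 7. Stack: [7]
STORE_FAST q → q=7. Stack: []
LOAD_FAST q → push 7. Stack: [7]
LOAD_CONST → push 3. Stack: [7, 3]
BINARY_OP << → 7 << 3 = 56. Stack: [56]
LOAD_CONST → push 3. Stack: [56, 3]
BINARY_OP >> → 56 >> 3 = 7. Stack: [7]
STORE_FAST r → r=7. Stack: []
LOAD_FAST r → push 7. Stack: [7]
RETURN_VALUE → return 7.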